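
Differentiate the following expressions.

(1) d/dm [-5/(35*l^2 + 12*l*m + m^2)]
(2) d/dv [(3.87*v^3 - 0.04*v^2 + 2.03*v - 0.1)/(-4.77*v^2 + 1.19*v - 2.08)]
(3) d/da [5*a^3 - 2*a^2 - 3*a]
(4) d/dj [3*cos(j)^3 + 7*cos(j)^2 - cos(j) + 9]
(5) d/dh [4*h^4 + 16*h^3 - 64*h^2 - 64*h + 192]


(1) = 10*(6*l + m)/(35*l^2 + 12*l*m + m^2)^2
(2) = (-18.4599*v^4 + 9.2106*v^3 - 14.5133*v^2 - 0.7876*v - 4.1034)/(22.7529*v^4 - 11.3526*v^3 + 21.2593*v^2 - 4.9504*v + 4.3264)
(3) = 15*a^2 - 4*a - 3
(4) = (-9*cos(j)^2 - 14*cos(j) + 1)*sin(j)
(5) = 16*h^3 + 48*h^2 - 128*h - 64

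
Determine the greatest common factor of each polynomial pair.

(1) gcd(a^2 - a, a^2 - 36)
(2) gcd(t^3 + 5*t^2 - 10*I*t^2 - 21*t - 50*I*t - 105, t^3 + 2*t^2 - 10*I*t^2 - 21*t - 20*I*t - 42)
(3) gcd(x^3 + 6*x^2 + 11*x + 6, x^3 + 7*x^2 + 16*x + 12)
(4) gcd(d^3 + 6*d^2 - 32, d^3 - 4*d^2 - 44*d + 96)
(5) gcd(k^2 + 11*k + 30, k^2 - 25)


(1) = 1
(2) = t^2 - 10*I*t - 21
(3) = gcd((x + 1)*(x + 2)*(x + 3), (x + 2)^2*(x + 3)) = x^2 + 5*x + 6
(4) = d - 2
(5) = gcd((k + 5)*(k + 6), (k - 5)*(k + 5)) = k + 5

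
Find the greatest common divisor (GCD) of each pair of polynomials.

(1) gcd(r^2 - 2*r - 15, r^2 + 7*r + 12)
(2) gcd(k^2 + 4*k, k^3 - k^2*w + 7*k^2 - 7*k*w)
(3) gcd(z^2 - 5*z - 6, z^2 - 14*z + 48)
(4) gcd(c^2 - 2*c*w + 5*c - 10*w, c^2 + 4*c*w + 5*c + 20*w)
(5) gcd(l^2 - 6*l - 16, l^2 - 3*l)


(1) = gcd((r - 5)*(r + 3), (r + 3)*(r + 4)) = r + 3
(2) = k
(3) = gcd((z - 6)*(z + 1), (z - 8)*(z - 6)) = z - 6
(4) = gcd((c + 5)*(c - 2*w), (c + 5)*(c + 4*w)) = c + 5
(5) = 1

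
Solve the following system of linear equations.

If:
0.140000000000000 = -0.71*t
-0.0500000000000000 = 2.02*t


Then:
No Solution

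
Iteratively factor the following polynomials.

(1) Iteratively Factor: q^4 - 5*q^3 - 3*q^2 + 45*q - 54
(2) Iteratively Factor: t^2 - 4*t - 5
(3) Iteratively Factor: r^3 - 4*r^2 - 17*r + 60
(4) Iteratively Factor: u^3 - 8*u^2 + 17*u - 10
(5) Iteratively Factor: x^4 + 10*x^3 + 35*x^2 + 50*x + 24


(1) = (q - 3)*(q^3 - 2*q^2 - 9*q + 18) = (q - 3)*(q - 2)*(q^2 - 9) = (q - 3)^2*(q - 2)*(q + 3)
(2) = (t + 1)*(t - 5)
(3) = (r + 4)*(r^2 - 8*r + 15) = (r - 5)*(r + 4)*(r - 3)
(4) = (u - 5)*(u^2 - 3*u + 2) = (u - 5)*(u - 2)*(u - 1)
(5) = (x + 2)*(x^3 + 8*x^2 + 19*x + 12) = (x + 2)*(x + 3)*(x^2 + 5*x + 4) = (x + 2)*(x + 3)*(x + 4)*(x + 1)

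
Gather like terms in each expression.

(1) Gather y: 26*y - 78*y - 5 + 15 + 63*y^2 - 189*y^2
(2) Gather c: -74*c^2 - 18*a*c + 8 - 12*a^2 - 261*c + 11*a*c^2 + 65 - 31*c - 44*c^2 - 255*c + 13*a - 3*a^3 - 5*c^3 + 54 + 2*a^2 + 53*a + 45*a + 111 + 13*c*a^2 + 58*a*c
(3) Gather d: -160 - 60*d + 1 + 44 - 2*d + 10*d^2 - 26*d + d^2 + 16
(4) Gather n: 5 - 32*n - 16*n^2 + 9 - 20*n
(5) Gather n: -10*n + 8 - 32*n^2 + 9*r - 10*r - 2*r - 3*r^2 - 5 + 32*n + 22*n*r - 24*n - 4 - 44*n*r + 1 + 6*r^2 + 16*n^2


(1) = -126*y^2 - 52*y + 10
(2) = -3*a^3 - 10*a^2 + 111*a - 5*c^3 + c^2*(11*a - 118) + c*(13*a^2 + 40*a - 547) + 238
(3) = 11*d^2 - 88*d - 99
(4) = -16*n^2 - 52*n + 14
(5) = -16*n^2 + n*(-22*r - 2) + 3*r^2 - 3*r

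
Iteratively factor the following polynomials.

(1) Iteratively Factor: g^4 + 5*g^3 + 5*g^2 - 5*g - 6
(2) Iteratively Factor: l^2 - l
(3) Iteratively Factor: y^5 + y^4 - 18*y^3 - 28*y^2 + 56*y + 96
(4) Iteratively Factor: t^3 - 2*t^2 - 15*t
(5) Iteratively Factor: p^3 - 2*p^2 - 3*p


(1) = (g - 1)*(g^3 + 6*g^2 + 11*g + 6) = (g - 1)*(g + 1)*(g^2 + 5*g + 6) = (g - 1)*(g + 1)*(g + 3)*(g + 2)
(2) = (l)*(l - 1)
(3) = (y - 4)*(y^4 + 5*y^3 + 2*y^2 - 20*y - 24) = (y - 4)*(y + 2)*(y^3 + 3*y^2 - 4*y - 12) = (y - 4)*(y - 2)*(y + 2)*(y^2 + 5*y + 6) = (y - 4)*(y - 2)*(y + 2)^2*(y + 3)
(4) = (t)*(t^2 - 2*t - 15) = t*(t + 3)*(t - 5)
(5) = (p - 3)*(p^2 + p) = p*(p - 3)*(p + 1)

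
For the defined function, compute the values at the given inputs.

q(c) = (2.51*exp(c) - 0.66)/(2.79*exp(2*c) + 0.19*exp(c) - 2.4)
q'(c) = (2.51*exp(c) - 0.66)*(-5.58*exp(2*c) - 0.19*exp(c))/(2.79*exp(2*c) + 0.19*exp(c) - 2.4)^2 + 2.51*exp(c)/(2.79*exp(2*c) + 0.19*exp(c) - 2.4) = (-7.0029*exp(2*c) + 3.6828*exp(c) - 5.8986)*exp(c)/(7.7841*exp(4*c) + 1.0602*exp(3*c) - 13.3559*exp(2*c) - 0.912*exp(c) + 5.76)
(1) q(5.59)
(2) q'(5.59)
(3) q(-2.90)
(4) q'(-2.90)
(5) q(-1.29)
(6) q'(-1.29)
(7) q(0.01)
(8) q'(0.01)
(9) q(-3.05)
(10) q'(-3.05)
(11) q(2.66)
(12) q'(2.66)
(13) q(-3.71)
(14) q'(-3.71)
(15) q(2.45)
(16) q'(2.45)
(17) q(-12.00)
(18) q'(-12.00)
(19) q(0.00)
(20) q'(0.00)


(1) = 0.00
(2) = -0.00
(3) = 0.22
(4) = -0.06
(5) = -0.01
(6) = -0.33
(7) = 2.94
(8) = -23.12
(9) = 0.23
(10) = -0.05
(11) = 0.06
(12) = -0.06
(13) = 0.25
(14) = -0.02
(15) = 0.08
(16) = -0.07
(17) = 0.27
(18) = -0.00
(19) = 3.19
(20) = -27.40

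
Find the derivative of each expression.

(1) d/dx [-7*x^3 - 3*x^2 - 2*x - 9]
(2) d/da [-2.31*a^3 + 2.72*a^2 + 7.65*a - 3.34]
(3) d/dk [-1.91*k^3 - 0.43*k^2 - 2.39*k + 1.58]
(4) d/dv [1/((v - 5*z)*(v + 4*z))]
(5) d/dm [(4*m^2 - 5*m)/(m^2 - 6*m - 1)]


(1) = -21*x^2 - 6*x - 2
(2) = -6.93*a^2 + 5.44*a + 7.65
(3) = -5.73*k^2 - 0.86*k - 2.39
(4) = (-2*v + z)/(v^4 - 2*v^3*z - 39*v^2*z^2 + 40*v*z^3 + 400*z^4)
(5) = (-19*m^2 - 8*m + 5)/(m^4 - 12*m^3 + 34*m^2 + 12*m + 1)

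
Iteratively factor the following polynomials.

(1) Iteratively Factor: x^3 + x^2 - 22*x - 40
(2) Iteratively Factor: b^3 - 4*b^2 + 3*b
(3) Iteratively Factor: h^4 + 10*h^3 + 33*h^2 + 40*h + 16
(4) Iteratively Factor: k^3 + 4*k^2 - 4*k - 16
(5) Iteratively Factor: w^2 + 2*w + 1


(1) = (x + 2)*(x^2 - x - 20) = (x - 5)*(x + 2)*(x + 4)
(2) = (b - 1)*(b^2 - 3*b) = b*(b - 1)*(b - 3)
(3) = (h + 4)*(h^3 + 6*h^2 + 9*h + 4) = (h + 4)^2*(h^2 + 2*h + 1) = (h + 1)*(h + 4)^2*(h + 1)
(4) = (k + 2)*(k^2 + 2*k - 8) = (k + 2)*(k + 4)*(k - 2)
(5) = (w + 1)*(w + 1)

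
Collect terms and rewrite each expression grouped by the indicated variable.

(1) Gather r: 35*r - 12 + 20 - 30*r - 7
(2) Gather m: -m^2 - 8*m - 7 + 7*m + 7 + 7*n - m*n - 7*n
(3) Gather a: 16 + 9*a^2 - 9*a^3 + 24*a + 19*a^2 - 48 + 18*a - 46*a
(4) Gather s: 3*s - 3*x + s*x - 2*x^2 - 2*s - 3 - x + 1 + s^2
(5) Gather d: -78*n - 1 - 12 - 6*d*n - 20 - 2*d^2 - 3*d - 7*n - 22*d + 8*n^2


(1) = 5*r + 1
(2) = -m^2 + m*(-n - 1)
(3) = -9*a^3 + 28*a^2 - 4*a - 32
(4) = s^2 + s*(x + 1) - 2*x^2 - 4*x - 2
(5) = -2*d^2 + d*(-6*n - 25) + 8*n^2 - 85*n - 33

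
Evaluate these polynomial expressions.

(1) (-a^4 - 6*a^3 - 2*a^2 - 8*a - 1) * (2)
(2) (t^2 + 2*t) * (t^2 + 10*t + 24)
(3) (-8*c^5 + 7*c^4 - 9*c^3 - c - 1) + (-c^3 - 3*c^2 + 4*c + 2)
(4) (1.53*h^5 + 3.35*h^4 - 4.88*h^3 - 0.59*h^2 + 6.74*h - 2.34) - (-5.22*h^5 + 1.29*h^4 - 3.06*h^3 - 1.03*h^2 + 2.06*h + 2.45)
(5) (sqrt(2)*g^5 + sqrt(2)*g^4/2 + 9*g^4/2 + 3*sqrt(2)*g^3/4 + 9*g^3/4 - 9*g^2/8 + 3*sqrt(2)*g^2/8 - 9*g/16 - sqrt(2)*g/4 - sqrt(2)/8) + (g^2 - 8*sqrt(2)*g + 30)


(1) = -2*a^4 - 12*a^3 - 4*a^2 - 16*a - 2
(2) = t^4 + 12*t^3 + 44*t^2 + 48*t
(3) = -8*c^5 + 7*c^4 - 10*c^3 - 3*c^2 + 3*c + 1
(4) = 6.75*h^5 + 2.06*h^4 - 1.82*h^3 + 0.44*h^2 + 4.68*h - 4.79
(5) = sqrt(2)*g^5 + sqrt(2)*g^4/2 + 9*g^4/2 + 3*sqrt(2)*g^3/4 + 9*g^3/4 - g^2/8 + 3*sqrt(2)*g^2/8 - 33*sqrt(2)*g/4 - 9*g/16 - sqrt(2)/8 + 30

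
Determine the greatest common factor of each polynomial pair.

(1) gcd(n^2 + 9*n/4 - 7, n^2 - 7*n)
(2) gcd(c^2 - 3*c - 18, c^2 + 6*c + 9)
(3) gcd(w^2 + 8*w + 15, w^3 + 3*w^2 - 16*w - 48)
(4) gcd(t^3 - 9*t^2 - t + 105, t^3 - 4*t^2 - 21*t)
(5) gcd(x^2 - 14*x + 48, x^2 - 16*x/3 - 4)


(1) = 1
(2) = gcd((c - 6)*(c + 3), (c + 3)^2) = c + 3
(3) = w + 3
(4) = t^2 - 4*t - 21
(5) = x - 6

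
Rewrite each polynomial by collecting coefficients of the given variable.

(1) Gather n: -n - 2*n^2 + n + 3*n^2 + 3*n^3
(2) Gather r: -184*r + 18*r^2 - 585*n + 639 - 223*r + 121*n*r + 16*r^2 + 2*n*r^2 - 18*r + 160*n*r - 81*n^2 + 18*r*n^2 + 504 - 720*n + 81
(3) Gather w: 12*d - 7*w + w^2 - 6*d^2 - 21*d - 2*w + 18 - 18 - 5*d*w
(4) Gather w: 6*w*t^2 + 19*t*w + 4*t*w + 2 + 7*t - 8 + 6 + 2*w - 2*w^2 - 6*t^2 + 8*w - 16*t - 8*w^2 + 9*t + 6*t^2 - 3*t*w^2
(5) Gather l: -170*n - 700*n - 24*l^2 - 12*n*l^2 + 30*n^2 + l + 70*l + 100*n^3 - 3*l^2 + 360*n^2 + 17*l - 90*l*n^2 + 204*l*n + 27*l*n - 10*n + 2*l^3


(1) = 3*n^3 + n^2
(2) = -81*n^2 - 1305*n + r^2*(2*n + 34) + r*(18*n^2 + 281*n - 425) + 1224
(3) = -6*d^2 - 9*d + w^2 + w*(-5*d - 9)
(4) = w^2*(-3*t - 10) + w*(6*t^2 + 23*t + 10)
(5) = 2*l^3 + l^2*(-12*n - 27) + l*(-90*n^2 + 231*n + 88) + 100*n^3 + 390*n^2 - 880*n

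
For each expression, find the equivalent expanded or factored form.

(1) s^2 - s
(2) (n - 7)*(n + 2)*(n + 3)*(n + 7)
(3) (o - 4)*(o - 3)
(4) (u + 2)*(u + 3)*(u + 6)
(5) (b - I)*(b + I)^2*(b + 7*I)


(1) = s*(s - 1)
(2) = n^4 + 5*n^3 - 43*n^2 - 245*n - 294
(3) = o^2 - 7*o + 12
(4) = u^3 + 11*u^2 + 36*u + 36
(5) = b^4 + 8*I*b^3 - 6*b^2 + 8*I*b - 7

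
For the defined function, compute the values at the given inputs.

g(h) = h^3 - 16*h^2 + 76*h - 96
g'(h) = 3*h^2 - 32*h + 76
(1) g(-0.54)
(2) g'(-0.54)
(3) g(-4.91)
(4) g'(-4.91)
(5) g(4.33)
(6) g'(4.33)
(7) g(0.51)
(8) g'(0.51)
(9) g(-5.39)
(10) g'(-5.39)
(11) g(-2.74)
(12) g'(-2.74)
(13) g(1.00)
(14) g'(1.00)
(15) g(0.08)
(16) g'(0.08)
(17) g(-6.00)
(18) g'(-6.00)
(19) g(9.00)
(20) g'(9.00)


(1) = -141.86
(2) = 94.15
(3) = -973.26
(4) = 305.44
(5) = 14.28
(6) = -6.31
(7) = -61.27
(8) = 60.46
(9) = -1127.06
(10) = 335.64
(11) = -444.93
(12) = 186.20
(13) = -35.00
(14) = 47.00
(15) = -90.02
(16) = 73.46
(17) = -1344.00
(18) = 376.00
(19) = 21.00
(20) = 31.00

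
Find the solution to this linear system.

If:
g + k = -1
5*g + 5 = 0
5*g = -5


Then:
g = -1
k = 0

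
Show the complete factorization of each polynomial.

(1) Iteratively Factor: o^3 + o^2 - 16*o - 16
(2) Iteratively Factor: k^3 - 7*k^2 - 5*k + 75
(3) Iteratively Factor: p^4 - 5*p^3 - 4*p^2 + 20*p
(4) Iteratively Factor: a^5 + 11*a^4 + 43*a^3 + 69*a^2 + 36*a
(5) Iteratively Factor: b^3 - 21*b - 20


(1) = (o + 1)*(o^2 - 16) = (o - 4)*(o + 1)*(o + 4)
(2) = (k - 5)*(k^2 - 2*k - 15) = (k - 5)^2*(k + 3)
(3) = (p - 5)*(p^3 - 4*p) = (p - 5)*(p - 2)*(p^2 + 2*p) = p*(p - 5)*(p - 2)*(p + 2)
(4) = (a + 1)*(a^4 + 10*a^3 + 33*a^2 + 36*a) = (a + 1)*(a + 3)*(a^3 + 7*a^2 + 12*a) = (a + 1)*(a + 3)^2*(a^2 + 4*a) = (a + 1)*(a + 3)^2*(a + 4)*(a)
(5) = (b + 1)*(b^2 - b - 20) = (b - 5)*(b + 1)*(b + 4)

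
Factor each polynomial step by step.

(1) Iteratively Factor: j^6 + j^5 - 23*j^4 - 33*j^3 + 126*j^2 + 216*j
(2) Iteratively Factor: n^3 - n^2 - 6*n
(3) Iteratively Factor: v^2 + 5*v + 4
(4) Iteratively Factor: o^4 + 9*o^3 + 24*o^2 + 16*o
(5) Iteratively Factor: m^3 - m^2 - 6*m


(1) = (j - 3)*(j^5 + 4*j^4 - 11*j^3 - 66*j^2 - 72*j) = (j - 3)*(j + 3)*(j^4 + j^3 - 14*j^2 - 24*j) = (j - 3)*(j + 2)*(j + 3)*(j^3 - j^2 - 12*j) = (j - 3)*(j + 2)*(j + 3)^2*(j^2 - 4*j) = j*(j - 3)*(j + 2)*(j + 3)^2*(j - 4)
(2) = (n + 2)*(n^2 - 3*n) = (n - 3)*(n + 2)*(n)
(3) = (v + 4)*(v + 1)
(4) = (o + 1)*(o^3 + 8*o^2 + 16*o) = (o + 1)*(o + 4)*(o^2 + 4*o) = (o + 1)*(o + 4)^2*(o)
(5) = (m + 2)*(m^2 - 3*m) = (m - 3)*(m + 2)*(m)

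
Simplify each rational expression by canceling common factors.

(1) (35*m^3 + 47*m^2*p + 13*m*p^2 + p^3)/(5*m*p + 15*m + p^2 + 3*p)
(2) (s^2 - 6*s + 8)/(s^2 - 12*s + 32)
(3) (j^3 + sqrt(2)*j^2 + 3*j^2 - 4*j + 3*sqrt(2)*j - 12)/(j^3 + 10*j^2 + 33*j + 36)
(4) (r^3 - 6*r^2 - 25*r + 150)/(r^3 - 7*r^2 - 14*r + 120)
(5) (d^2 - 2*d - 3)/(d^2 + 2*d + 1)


(1) = (7*m^2 + 8*m*p + p^2)/(p + 3)
(2) = (s - 2)/(s - 8)
(3) = (j^2 + sqrt(2)*j - 4)/(j^2 + 7*j + 12)
(4) = (r + 5)/(r + 4)
(5) = (d - 3)/(d + 1)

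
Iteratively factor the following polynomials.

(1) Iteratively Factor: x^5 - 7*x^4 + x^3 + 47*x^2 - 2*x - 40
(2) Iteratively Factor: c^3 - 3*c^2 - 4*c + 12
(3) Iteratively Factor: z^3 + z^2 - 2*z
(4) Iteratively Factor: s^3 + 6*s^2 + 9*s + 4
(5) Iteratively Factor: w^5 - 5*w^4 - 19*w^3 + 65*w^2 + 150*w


(1) = (x + 1)*(x^4 - 8*x^3 + 9*x^2 + 38*x - 40) = (x - 1)*(x + 1)*(x^3 - 7*x^2 + 2*x + 40) = (x - 1)*(x + 1)*(x + 2)*(x^2 - 9*x + 20) = (x - 5)*(x - 1)*(x + 1)*(x + 2)*(x - 4)
(2) = (c - 2)*(c^2 - c - 6) = (c - 3)*(c - 2)*(c + 2)
(3) = (z - 1)*(z^2 + 2*z) = (z - 1)*(z + 2)*(z)
(4) = (s + 1)*(s^2 + 5*s + 4) = (s + 1)*(s + 4)*(s + 1)
(5) = (w - 5)*(w^4 - 19*w^2 - 30*w) = (w - 5)*(w + 2)*(w^3 - 2*w^2 - 15*w) = (w - 5)^2*(w + 2)*(w^2 + 3*w) = w*(w - 5)^2*(w + 2)*(w + 3)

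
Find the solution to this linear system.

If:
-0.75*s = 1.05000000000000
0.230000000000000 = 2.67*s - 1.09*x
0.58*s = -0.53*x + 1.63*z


Then:
s = -1.40
x = -3.64
z = -1.68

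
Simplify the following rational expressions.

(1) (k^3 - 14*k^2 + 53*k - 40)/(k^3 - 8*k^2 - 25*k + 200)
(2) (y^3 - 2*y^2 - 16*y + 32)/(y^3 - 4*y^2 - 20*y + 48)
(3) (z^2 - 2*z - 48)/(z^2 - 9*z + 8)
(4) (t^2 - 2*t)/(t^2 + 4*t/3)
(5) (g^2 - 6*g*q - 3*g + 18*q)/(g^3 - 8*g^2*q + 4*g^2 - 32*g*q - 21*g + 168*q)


(1) = (k - 1)/(k + 5)
(2) = (y - 4)/(y - 6)
(3) = (z + 6)/(z - 1)
(4) = (3*t - 6)/(3*t + 4)
(5) = (-g + 6*q)/(-g^2 + 8*g*q - 7*g + 56*q)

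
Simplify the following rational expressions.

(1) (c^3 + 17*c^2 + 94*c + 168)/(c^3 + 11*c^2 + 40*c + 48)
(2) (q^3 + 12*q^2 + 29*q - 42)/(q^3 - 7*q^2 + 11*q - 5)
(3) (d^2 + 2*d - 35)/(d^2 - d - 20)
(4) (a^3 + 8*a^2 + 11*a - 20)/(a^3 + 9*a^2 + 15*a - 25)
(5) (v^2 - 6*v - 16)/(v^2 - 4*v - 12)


(1) = (c^2 + 13*c + 42)/(c^2 + 7*c + 12)
(2) = (q^2 + 13*q + 42)/(q^2 - 6*q + 5)
(3) = (d + 7)/(d + 4)
(4) = (a + 4)/(a + 5)
(5) = (v - 8)/(v - 6)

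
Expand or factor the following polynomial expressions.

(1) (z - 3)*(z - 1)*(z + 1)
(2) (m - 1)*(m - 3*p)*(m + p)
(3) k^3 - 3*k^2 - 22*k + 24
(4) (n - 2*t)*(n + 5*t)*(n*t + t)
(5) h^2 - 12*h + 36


(1) = z^3 - 3*z^2 - z + 3
(2) = m^3 - 2*m^2*p - m^2 - 3*m*p^2 + 2*m*p + 3*p^2
(3) = (k - 6)*(k - 1)*(k + 4)
(4) = n^3*t + 3*n^2*t^2 + n^2*t - 10*n*t^3 + 3*n*t^2 - 10*t^3
(5) = (h - 6)^2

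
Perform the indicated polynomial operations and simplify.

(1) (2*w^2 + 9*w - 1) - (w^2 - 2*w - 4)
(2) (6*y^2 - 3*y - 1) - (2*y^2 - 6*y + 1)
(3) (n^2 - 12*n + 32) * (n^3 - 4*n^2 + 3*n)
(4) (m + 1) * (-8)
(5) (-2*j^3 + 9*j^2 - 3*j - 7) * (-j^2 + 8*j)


(1) = w^2 + 11*w + 3
(2) = 4*y^2 + 3*y - 2
(3) = n^5 - 16*n^4 + 83*n^3 - 164*n^2 + 96*n
(4) = -8*m - 8
(5) = 2*j^5 - 25*j^4 + 75*j^3 - 17*j^2 - 56*j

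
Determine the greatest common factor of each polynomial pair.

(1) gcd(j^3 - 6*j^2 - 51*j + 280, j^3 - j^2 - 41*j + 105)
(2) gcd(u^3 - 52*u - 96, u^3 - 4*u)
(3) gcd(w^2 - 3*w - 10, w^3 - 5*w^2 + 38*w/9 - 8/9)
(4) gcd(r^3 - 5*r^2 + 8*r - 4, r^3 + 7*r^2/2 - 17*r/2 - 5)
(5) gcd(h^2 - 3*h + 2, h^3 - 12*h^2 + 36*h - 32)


(1) = gcd((j - 8)*(j - 5)*(j + 7), (j - 5)*(j - 3)*(j + 7)) = j^2 + 2*j - 35
(2) = u + 2
(3) = gcd((w - 5)*(w + 2), (w - 4)*(w - 2/3)*(w - 1/3)) = 1
(4) = r - 2
(5) = h - 2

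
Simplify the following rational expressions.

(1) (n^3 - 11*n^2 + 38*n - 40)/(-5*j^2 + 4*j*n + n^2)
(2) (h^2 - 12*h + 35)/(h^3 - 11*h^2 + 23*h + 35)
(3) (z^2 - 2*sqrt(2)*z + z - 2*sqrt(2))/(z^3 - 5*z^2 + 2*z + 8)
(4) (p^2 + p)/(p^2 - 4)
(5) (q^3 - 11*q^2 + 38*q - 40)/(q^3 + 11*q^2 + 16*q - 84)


(1) = (-n^3 + 11*n^2 - 38*n + 40)/(5*j^2 - 4*j*n - n^2)
(2) = 1/(h + 1)
(3) = (z - 2*sqrt(2))/(z^2 - 6*z + 8)
(4) = (p^2 + p)/(p^2 - 4)
(5) = (q^2 - 9*q + 20)/(q^2 + 13*q + 42)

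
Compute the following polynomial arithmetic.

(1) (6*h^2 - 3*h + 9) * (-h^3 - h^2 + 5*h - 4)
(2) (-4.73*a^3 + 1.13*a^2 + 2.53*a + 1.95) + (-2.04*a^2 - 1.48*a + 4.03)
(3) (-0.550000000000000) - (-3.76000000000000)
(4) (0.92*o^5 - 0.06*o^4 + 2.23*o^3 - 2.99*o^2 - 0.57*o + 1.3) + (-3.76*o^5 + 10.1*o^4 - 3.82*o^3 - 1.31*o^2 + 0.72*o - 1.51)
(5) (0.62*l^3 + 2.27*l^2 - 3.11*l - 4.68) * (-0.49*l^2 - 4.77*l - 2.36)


(1) = -6*h^5 - 3*h^4 + 24*h^3 - 48*h^2 + 57*h - 36
(2) = -4.73*a^3 - 0.91*a^2 + 1.05*a + 5.98
(3) = 3.21000000000000
(4) = -2.84*o^5 + 10.04*o^4 - 1.59*o^3 - 4.3*o^2 + 0.15*o - 0.21
(5) = -0.3038*l^5 - 4.0697*l^4 - 10.7672*l^3 + 11.7707*l^2 + 29.6632*l + 11.0448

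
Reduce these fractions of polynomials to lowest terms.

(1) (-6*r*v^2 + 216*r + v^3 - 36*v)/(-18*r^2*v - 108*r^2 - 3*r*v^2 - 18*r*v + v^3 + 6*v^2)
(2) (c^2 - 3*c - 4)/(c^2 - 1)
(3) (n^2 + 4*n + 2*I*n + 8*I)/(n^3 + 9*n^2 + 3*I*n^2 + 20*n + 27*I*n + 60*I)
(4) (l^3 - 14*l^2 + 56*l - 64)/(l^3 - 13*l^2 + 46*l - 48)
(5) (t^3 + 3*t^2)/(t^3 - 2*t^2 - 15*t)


(1) = (v - 6)/(3*r + v)
(2) = (c - 4)/(c - 1)
(3) = (n + 2*I)/(n^2 + n*(5 + 3*I) + 15*I)
(4) = (l - 4)/(l - 3)
(5) = t/(t - 5)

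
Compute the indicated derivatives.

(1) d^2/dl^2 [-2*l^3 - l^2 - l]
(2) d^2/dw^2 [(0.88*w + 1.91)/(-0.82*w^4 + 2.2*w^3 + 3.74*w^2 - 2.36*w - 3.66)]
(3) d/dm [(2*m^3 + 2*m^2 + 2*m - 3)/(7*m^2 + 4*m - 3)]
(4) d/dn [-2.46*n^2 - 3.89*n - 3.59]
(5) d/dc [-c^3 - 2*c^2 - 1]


(1) = -12*l - 2
(2) = (-7.100544*w^7 - 0.28536*w^6 + 94.006704*w^5 - 38.7222*w^4 - 247.167584*w^3 - 117.039192*w^2 - 63.400128*w - 58.363384)/(0.551368*w^12 - 4.43784*w^11 + 4.362072*w^10 + 34.594352*w^9 - 38.056992*w^8 - 141.092688*w^7 + 63.692344*w^6 + 285.45672*w^5 + 10.029792*w^4 - 269.094448*w^3 - 89.144424*w^2 + 94.840848*w + 49.027896)
(3) = 2*(7*m^4 + 8*m^3 - 12*m^2 + 15*m + 3)/(49*m^4 + 56*m^3 - 26*m^2 - 24*m + 9)
(4) = -4.92*n - 3.89
(5) = c*(-3*c - 4)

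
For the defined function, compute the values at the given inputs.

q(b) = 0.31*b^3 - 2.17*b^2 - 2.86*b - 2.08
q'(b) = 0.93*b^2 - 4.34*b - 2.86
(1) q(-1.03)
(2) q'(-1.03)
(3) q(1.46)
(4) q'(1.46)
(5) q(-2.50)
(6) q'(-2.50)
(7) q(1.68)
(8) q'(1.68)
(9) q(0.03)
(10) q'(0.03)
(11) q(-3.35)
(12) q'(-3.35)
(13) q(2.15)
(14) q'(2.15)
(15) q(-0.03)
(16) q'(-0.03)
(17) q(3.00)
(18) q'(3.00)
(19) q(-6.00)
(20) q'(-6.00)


(1) = -1.78
(2) = 2.60
(3) = -9.92
(4) = -7.21
(5) = -13.34
(6) = 13.80
(7) = -11.54
(8) = -7.53
(9) = -2.17
(10) = -2.99
(11) = -28.51
(12) = 22.12
(13) = -15.18
(14) = -7.89
(15) = -2.00
(16) = -2.73
(17) = -21.82
(18) = -7.51
(19) = -130.00
(20) = 56.66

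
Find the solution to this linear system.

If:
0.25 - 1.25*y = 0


Then:
y = 0.20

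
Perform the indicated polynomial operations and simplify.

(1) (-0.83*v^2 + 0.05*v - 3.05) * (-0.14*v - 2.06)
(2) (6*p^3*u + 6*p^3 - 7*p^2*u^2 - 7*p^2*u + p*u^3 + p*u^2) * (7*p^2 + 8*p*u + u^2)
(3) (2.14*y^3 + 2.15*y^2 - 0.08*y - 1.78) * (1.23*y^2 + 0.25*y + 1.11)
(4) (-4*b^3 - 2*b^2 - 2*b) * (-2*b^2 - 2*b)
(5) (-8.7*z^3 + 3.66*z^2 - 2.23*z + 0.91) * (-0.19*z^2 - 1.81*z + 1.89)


(1) = 0.1162*v^3 + 1.7028*v^2 + 0.324*v + 6.283
(2) = 42*p^5*u + 42*p^5 - p^4*u^2 - p^4*u - 43*p^3*u^3 - 43*p^3*u^2 + p^2*u^4 + p^2*u^3 + p*u^5 + p*u^4
(3) = 2.6322*y^5 + 3.1795*y^4 + 2.8145*y^3 + 0.1771*y^2 - 0.5338*y - 1.9758
(4) = 8*b^5 + 12*b^4 + 8*b^3 + 4*b^2
(5) = 1.653*z^5 + 15.0516*z^4 - 22.6439*z^3 + 10.7808*z^2 - 5.8618*z + 1.7199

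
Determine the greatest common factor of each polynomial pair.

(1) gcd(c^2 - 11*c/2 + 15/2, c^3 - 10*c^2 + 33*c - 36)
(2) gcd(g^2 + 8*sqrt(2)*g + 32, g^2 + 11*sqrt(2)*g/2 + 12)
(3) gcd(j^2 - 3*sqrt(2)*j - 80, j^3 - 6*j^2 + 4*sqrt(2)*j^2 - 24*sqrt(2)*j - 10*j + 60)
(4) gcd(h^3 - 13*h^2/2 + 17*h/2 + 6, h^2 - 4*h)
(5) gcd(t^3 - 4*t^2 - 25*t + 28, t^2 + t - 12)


(1) = gcd((c - 3)*(c - 5/2), (c - 4)*(c - 3)^2) = c - 3
(2) = g + 4*sqrt(2)
(3) = j + 5*sqrt(2)
(4) = gcd((h - 4)*(h - 3)*(h + 1/2), h*(h - 4)) = h - 4
(5) = gcd((t - 7)*(t - 1)*(t + 4), (t - 3)*(t + 4)) = t + 4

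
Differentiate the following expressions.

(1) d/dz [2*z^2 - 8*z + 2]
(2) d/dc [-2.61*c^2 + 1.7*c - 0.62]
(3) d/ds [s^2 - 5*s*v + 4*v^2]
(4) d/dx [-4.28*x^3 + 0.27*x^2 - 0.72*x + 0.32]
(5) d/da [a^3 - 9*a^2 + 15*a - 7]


(1) = 4*z - 8
(2) = 1.7 - 5.22*c
(3) = 2*s - 5*v
(4) = -12.84*x^2 + 0.54*x - 0.72
(5) = 3*a^2 - 18*a + 15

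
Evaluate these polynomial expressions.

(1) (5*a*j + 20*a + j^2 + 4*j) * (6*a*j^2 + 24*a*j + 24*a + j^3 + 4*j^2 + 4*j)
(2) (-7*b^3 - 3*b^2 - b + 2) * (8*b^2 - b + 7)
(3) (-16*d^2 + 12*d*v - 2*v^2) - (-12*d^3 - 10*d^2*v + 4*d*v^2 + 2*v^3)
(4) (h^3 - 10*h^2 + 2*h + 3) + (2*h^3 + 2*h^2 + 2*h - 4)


(1) = 30*a^2*j^3 + 240*a^2*j^2 + 600*a^2*j + 480*a^2 + 11*a*j^4 + 88*a*j^3 + 220*a*j^2 + 176*a*j + j^5 + 8*j^4 + 20*j^3 + 16*j^2
(2) = -56*b^5 - 17*b^4 - 54*b^3 - 4*b^2 - 9*b + 14
(3) = 12*d^3 + 10*d^2*v - 16*d^2 - 4*d*v^2 + 12*d*v - 2*v^3 - 2*v^2
(4) = 3*h^3 - 8*h^2 + 4*h - 1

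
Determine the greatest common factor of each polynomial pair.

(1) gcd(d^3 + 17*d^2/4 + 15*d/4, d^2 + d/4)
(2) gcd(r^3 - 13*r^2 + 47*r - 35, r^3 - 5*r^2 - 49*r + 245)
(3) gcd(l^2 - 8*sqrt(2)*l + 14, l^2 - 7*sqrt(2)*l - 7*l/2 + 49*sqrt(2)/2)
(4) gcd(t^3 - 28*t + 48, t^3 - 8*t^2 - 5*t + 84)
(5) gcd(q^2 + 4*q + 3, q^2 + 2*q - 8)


(1) = gcd(d*(d + 5/4)*(d + 3), d*(d + 1/4)) = d
(2) = gcd((r - 7)*(r - 5)*(r - 1), (r - 7)*(r - 5)*(r + 7)) = r^2 - 12*r + 35
(3) = l - 7*sqrt(2)
(4) = t - 4
(5) = gcd((q + 1)*(q + 3), (q - 2)*(q + 4)) = 1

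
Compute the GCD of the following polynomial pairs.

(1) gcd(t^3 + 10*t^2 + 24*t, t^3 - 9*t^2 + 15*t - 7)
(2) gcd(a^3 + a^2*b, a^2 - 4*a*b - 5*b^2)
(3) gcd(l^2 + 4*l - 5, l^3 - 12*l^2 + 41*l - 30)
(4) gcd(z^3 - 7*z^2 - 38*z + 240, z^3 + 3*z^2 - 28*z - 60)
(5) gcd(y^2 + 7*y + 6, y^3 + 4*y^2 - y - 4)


(1) = 1
(2) = gcd(a^2*(a + b), (a - 5*b)*(a + b)) = a + b
(3) = l - 1
(4) = z^2 + z - 30
(5) = gcd((y + 1)*(y + 6), (y - 1)*(y + 1)*(y + 4)) = y + 1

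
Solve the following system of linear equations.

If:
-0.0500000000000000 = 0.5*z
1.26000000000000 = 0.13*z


Then:
No Solution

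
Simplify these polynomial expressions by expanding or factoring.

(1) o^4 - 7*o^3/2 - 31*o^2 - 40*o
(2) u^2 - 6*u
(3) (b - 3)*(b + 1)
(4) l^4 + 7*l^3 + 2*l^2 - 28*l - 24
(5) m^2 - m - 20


(1) = o*(o - 8)*(o + 2)*(o + 5/2)
(2) = u*(u - 6)
(3) = b^2 - 2*b - 3
(4) = (l - 2)*(l + 1)*(l + 2)*(l + 6)
(5) = (m - 5)*(m + 4)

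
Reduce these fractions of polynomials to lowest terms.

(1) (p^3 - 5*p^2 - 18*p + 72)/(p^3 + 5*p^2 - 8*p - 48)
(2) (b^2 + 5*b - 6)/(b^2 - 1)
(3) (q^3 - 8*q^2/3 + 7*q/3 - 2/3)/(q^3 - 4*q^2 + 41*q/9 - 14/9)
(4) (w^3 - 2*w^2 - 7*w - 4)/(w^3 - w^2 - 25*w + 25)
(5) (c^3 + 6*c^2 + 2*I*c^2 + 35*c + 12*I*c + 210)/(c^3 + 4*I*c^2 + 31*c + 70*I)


(1) = (p - 6)/(p + 4)
(2) = (b + 6)/(b + 1)
(3) = (3*q - 3)/(3*q - 7)
(4) = (w^3 - 2*w^2 - 7*w - 4)/(w^3 - w^2 - 25*w + 25)
(5) = (c + 6)/(c + 2*I)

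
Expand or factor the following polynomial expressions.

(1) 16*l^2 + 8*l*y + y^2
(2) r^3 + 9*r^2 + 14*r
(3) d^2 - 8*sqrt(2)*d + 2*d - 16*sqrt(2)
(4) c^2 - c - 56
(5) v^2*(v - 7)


(1) = (4*l + y)^2
(2) = r*(r + 2)*(r + 7)
(3) = (d + 2)*(d - 8*sqrt(2))
(4) = (c - 8)*(c + 7)
(5) = v^3 - 7*v^2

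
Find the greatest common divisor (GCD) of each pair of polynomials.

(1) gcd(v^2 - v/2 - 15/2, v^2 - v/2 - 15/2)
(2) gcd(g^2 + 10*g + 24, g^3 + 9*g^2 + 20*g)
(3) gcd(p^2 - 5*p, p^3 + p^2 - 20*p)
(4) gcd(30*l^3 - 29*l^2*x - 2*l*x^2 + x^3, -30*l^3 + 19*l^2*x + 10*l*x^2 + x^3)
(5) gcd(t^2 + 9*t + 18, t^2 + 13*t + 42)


(1) = v^2 - v/2 - 15/2
(2) = gcd((g + 4)*(g + 6), g*(g + 4)*(g + 5)) = g + 4
(3) = p
(4) = gcd((-6*l + x)*(-l + x)*(5*l + x), (-l + x)*(5*l + x)*(6*l + x)) = -5*l^2 + 4*l*x + x^2
(5) = t + 6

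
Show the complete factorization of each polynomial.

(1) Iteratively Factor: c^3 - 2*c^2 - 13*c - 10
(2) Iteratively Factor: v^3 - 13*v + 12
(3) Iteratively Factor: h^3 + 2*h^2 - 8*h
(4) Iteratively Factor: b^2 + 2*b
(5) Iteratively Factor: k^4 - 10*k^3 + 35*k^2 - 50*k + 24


(1) = (c + 2)*(c^2 - 4*c - 5) = (c - 5)*(c + 2)*(c + 1)
(2) = (v - 3)*(v^2 + 3*v - 4) = (v - 3)*(v + 4)*(v - 1)
(3) = (h + 4)*(h^2 - 2*h) = (h - 2)*(h + 4)*(h)
(4) = (b + 2)*(b)
(5) = (k - 2)*(k^3 - 8*k^2 + 19*k - 12) = (k - 3)*(k - 2)*(k^2 - 5*k + 4) = (k - 4)*(k - 3)*(k - 2)*(k - 1)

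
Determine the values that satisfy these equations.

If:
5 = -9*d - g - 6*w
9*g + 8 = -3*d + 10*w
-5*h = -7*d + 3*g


Then:
d = -32*w/39 - 37/78
g = 18*w/13 - 19/26
h = -386*w/195 - 44/195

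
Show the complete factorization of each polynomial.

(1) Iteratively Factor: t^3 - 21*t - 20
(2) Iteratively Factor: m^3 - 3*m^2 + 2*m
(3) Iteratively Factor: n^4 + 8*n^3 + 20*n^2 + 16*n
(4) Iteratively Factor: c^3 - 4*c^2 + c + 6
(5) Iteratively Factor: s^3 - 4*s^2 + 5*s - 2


(1) = (t + 4)*(t^2 - 4*t - 5) = (t - 5)*(t + 4)*(t + 1)
(2) = (m - 1)*(m^2 - 2*m) = (m - 2)*(m - 1)*(m)
(3) = (n)*(n^3 + 8*n^2 + 20*n + 16) = n*(n + 2)*(n^2 + 6*n + 8) = n*(n + 2)^2*(n + 4)
(4) = (c - 3)*(c^2 - c - 2) = (c - 3)*(c - 2)*(c + 1)
(5) = (s - 1)*(s^2 - 3*s + 2) = (s - 1)^2*(s - 2)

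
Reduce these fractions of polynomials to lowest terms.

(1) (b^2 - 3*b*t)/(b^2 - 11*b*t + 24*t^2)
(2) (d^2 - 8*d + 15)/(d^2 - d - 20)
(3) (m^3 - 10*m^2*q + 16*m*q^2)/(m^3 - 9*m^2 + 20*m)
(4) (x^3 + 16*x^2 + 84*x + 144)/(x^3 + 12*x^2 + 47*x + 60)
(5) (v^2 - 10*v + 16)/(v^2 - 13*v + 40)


(1) = -b/(-b + 8*t)
(2) = (d - 3)/(d + 4)
(3) = (m^2 - 10*m*q + 16*q^2)/(m^2 - 9*m + 20)
(4) = (x^2 + 12*x + 36)/(x^2 + 8*x + 15)
(5) = (v - 2)/(v - 5)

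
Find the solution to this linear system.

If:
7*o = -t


Then:
o = -t/7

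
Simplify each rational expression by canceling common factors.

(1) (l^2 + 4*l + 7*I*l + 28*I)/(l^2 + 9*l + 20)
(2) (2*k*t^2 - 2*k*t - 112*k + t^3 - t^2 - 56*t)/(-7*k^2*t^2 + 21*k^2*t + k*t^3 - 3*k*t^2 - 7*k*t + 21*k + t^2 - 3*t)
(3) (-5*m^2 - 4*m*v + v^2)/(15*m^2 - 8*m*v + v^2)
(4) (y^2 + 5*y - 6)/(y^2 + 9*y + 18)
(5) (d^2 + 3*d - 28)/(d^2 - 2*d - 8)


(1) = (l + 7*I)/(l + 5)
(2) = (2*k*t^2 - 2*k*t - 112*k + t^3 - t^2 - 56*t)/(-7*k^2*t^2 + 21*k^2*t + k*t^3 - 3*k*t^2 - 7*k*t + 21*k + t^2 - 3*t)
(3) = (m + v)/(-3*m + v)
(4) = (y - 1)/(y + 3)
(5) = (d + 7)/(d + 2)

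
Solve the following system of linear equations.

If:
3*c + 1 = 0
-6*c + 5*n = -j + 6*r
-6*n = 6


Then:
c = -1/3
j = 6*r + 3
n = -1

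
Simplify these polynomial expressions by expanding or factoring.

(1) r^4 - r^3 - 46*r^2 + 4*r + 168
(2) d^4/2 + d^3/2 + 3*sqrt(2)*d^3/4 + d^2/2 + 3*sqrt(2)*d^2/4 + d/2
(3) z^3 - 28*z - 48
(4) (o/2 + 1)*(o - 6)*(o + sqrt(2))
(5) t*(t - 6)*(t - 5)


(1) = (r - 7)*(r - 2)*(r + 2)*(r + 6)
(2) = d*(d/2 + 1/2)*(d + sqrt(2)/2)*(d + sqrt(2))
(3) = (z - 6)*(z + 2)*(z + 4)
(4) = o^3/2 - 2*o^2 + sqrt(2)*o^2/2 - 6*o - 2*sqrt(2)*o - 6*sqrt(2)
(5) = t^3 - 11*t^2 + 30*t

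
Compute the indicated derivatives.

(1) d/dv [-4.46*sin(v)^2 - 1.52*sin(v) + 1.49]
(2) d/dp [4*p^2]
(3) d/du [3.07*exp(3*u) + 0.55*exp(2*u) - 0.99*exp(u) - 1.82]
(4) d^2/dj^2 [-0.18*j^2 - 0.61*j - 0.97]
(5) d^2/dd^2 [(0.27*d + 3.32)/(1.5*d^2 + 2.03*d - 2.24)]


(1) = -(8.92*sin(v) + 1.52)*cos(v)
(2) = 8*p
(3) = (9.21*exp(2*u) + 1.1*exp(u) - 0.99)*exp(u)
(4) = -0.360000000000000
(5) = ((0.27*d + 3.32)*(3.0*d + 2.03)*(6.0*d + 4.06) - (2.43*d + 11.0562)*(1.5*d^2 + 2.03*d - 2.24))/(1.5*d^2 + 2.03*d - 2.24)^3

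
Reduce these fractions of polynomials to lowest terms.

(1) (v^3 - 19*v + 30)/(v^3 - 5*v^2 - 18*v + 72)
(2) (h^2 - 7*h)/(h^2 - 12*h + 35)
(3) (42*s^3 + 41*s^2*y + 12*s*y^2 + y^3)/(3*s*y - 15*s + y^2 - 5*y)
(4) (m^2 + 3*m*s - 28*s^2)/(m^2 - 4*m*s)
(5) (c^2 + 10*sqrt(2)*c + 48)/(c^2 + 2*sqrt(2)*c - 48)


(1) = (v^2 + 3*v - 10)/(v^2 - 2*v - 24)
(2) = h/(h - 5)
(3) = (14*s^2 + 9*s*y + y^2)/(y - 5)
(4) = (m + 7*s)/m
(5) = (c + 4*sqrt(2))/(c - 4*sqrt(2))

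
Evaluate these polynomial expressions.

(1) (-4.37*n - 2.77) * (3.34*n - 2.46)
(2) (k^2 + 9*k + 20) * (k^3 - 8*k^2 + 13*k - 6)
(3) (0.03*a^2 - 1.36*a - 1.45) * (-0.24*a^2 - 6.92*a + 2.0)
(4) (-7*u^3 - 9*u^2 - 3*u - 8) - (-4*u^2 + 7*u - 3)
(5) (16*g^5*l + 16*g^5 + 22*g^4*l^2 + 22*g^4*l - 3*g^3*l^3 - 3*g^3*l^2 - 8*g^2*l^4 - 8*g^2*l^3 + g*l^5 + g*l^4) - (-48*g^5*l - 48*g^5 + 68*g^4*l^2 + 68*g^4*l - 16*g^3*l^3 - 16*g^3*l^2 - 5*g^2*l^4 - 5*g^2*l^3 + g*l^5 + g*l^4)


(1) = -14.5958*n^2 + 1.4984*n + 6.8142
(2) = k^5 + k^4 - 39*k^3 - 49*k^2 + 206*k - 120
(3) = -0.0072*a^4 + 0.1188*a^3 + 9.8192*a^2 + 7.314*a - 2.9
(4) = -7*u^3 - 5*u^2 - 10*u - 5
(5) = 64*g^5*l + 64*g^5 - 46*g^4*l^2 - 46*g^4*l + 13*g^3*l^3 + 13*g^3*l^2 - 3*g^2*l^4 - 3*g^2*l^3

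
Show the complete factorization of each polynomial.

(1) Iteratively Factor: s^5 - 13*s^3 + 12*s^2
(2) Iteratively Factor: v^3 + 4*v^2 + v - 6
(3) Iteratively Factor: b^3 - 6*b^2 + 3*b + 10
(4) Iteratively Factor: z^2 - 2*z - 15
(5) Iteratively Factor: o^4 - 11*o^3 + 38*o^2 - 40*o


(1) = (s)*(s^4 - 13*s^2 + 12*s) = s*(s + 4)*(s^3 - 4*s^2 + 3*s) = s^2*(s + 4)*(s^2 - 4*s + 3) = s^2*(s - 1)*(s + 4)*(s - 3)
(2) = (v - 1)*(v^2 + 5*v + 6) = (v - 1)*(v + 3)*(v + 2)
(3) = (b - 5)*(b^2 - b - 2) = (b - 5)*(b - 2)*(b + 1)
(4) = (z - 5)*(z + 3)
(5) = (o - 5)*(o^3 - 6*o^2 + 8*o) = (o - 5)*(o - 4)*(o^2 - 2*o) = o*(o - 5)*(o - 4)*(o - 2)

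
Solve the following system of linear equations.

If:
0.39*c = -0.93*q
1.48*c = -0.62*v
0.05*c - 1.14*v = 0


Then:
c = 0.00
q = 0.00
v = 0.00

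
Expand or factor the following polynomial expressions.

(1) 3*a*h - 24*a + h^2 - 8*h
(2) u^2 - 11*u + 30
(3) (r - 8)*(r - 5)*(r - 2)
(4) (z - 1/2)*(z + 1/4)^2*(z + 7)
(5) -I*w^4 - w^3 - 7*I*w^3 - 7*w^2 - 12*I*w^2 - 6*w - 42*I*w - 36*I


(1) = (3*a + h)*(h - 8)
(2) = (u - 6)*(u - 5)
(3) = r^3 - 15*r^2 + 66*r - 80
(4) = z^4 + 7*z^3 - 3*z^2/16 - 43*z/32 - 7/32
(5) = (w + 6)*(w - 3*I)*(w + 2*I)*(-I*w - I)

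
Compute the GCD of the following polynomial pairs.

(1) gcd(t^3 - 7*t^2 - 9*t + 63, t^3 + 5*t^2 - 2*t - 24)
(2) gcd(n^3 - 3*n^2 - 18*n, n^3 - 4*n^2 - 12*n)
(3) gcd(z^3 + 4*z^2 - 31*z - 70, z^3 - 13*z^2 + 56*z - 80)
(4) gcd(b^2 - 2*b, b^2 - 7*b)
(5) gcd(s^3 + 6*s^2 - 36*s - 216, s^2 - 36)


(1) = t + 3
(2) = gcd(n*(n - 6)*(n + 3), n*(n - 6)*(n + 2)) = n^2 - 6*n
(3) = z - 5
(4) = b
(5) = gcd((s - 6)*(s + 6)^2, (s - 6)*(s + 6)) = s^2 - 36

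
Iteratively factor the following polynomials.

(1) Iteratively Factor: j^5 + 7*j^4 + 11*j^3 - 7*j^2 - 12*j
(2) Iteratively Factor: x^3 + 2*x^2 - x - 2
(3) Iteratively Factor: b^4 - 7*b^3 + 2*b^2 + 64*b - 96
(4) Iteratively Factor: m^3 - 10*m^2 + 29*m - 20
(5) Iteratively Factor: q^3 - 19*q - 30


(1) = (j)*(j^4 + 7*j^3 + 11*j^2 - 7*j - 12) = j*(j + 3)*(j^3 + 4*j^2 - j - 4) = j*(j - 1)*(j + 3)*(j^2 + 5*j + 4) = j*(j - 1)*(j + 1)*(j + 3)*(j + 4)
(2) = (x + 2)*(x^2 - 1) = (x + 1)*(x + 2)*(x - 1)
(3) = (b - 2)*(b^3 - 5*b^2 - 8*b + 48) = (b - 4)*(b - 2)*(b^2 - b - 12) = (b - 4)*(b - 2)*(b + 3)*(b - 4)
(4) = (m - 4)*(m^2 - 6*m + 5) = (m - 5)*(m - 4)*(m - 1)
(5) = (q + 2)*(q^2 - 2*q - 15) = (q - 5)*(q + 2)*(q + 3)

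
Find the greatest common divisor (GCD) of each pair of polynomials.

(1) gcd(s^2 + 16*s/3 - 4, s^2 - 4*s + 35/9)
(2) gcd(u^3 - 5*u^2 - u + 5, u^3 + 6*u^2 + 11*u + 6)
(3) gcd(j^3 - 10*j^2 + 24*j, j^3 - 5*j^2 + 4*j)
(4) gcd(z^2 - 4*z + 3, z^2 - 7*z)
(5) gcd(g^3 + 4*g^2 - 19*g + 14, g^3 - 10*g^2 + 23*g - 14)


(1) = gcd((s - 2/3)*(s + 6), (s - 7/3)*(s - 5/3)) = 1
(2) = u + 1
(3) = gcd(j*(j - 6)*(j - 4), j*(j - 4)*(j - 1)) = j^2 - 4*j
(4) = gcd((z - 3)*(z - 1), z*(z - 7)) = 1
(5) = gcd((g - 2)*(g - 1)*(g + 7), (g - 7)*(g - 2)*(g - 1)) = g^2 - 3*g + 2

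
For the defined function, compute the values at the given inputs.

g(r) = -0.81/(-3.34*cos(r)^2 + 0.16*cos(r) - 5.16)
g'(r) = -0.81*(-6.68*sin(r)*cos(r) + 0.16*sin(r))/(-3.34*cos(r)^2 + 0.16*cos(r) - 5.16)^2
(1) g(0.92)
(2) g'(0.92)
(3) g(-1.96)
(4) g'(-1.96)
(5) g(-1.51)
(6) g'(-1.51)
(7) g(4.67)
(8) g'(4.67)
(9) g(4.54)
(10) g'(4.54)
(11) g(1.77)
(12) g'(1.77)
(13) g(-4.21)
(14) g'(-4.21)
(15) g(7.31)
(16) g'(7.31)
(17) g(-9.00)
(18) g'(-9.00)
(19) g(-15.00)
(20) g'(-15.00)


(1) = 0.13
(2) = 0.06
(3) = 0.14
(4) = 0.06
(5) = 0.16
(6) = -0.01
(7) = 0.16
(8) = 0.01
(9) = 0.15
(10) = 0.04
(11) = 0.15
(12) = -0.04
(13) = 0.13
(14) = -0.07
(15) = 0.14
(16) = 0.06
(17) = 0.10
(18) = 0.03
(19) = 0.11
(20) = 0.05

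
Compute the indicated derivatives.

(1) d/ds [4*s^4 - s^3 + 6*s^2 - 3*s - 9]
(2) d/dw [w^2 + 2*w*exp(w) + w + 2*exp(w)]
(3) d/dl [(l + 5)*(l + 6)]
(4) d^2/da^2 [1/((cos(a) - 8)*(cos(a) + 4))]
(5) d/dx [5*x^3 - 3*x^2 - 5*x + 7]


(1) = 16*s^3 - 3*s^2 + 12*s - 3
(2) = 2*w*exp(w) + 2*w + 4*exp(w) + 1
(3) = 2*l + 11
(4) = (-4*sin(a)^4 + 146*sin(a)^2 + 113*cos(a) + 3*cos(3*a) - 46)/((cos(a) - 8)^3*(cos(a) + 4)^3)
(5) = 15*x^2 - 6*x - 5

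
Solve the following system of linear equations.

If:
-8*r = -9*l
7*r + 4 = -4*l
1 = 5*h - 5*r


Then:
h = -17/95
l = -32/95
r = -36/95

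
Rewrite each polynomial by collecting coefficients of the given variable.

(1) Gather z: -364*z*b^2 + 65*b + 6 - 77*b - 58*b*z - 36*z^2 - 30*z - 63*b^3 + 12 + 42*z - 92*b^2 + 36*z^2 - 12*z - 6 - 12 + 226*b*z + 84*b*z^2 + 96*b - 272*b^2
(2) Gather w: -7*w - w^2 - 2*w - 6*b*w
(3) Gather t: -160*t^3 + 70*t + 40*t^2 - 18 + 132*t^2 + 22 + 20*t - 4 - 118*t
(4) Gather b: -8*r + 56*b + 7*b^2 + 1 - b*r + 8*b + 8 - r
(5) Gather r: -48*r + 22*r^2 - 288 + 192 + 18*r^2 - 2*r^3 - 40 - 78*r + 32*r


(1) = -63*b^3 - 364*b^2 + 84*b*z^2 + 84*b + z*(-364*b^2 + 168*b)
(2) = -w^2 + w*(-6*b - 9)
(3) = -160*t^3 + 172*t^2 - 28*t
(4) = 7*b^2 + b*(64 - r) - 9*r + 9
(5) = -2*r^3 + 40*r^2 - 94*r - 136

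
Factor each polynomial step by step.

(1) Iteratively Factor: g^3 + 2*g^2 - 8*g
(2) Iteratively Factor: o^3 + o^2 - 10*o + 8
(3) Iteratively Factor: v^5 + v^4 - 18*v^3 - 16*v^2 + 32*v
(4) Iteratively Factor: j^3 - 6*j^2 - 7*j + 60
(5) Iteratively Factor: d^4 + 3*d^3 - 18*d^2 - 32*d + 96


(1) = (g - 2)*(g^2 + 4*g) = (g - 2)*(g + 4)*(g)
(2) = (o + 4)*(o^2 - 3*o + 2) = (o - 2)*(o + 4)*(o - 1)
(3) = (v + 4)*(v^4 - 3*v^3 - 6*v^2 + 8*v) = v*(v + 4)*(v^3 - 3*v^2 - 6*v + 8) = v*(v - 1)*(v + 4)*(v^2 - 2*v - 8) = v*(v - 1)*(v + 2)*(v + 4)*(v - 4)
(4) = (j + 3)*(j^2 - 9*j + 20) = (j - 4)*(j + 3)*(j - 5)
(5) = (d - 3)*(d^3 + 6*d^2 - 32) = (d - 3)*(d - 2)*(d^2 + 8*d + 16) = (d - 3)*(d - 2)*(d + 4)*(d + 4)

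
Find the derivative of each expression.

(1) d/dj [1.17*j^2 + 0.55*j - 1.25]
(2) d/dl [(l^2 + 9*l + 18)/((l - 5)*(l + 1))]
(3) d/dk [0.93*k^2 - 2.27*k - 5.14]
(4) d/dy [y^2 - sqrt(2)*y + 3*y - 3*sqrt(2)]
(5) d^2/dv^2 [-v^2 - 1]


(1) = 2.34*j + 0.55
(2) = (-13*l^2 - 46*l + 27)/(l^4 - 8*l^3 + 6*l^2 + 40*l + 25)
(3) = 1.86*k - 2.27
(4) = 2*y - sqrt(2) + 3
(5) = -2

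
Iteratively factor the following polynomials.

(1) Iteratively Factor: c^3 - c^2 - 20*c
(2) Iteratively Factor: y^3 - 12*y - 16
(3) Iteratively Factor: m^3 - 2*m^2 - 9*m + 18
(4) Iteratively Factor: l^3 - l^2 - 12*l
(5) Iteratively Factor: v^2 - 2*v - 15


(1) = (c)*(c^2 - c - 20) = c*(c - 5)*(c + 4)
(2) = (y + 2)*(y^2 - 2*y - 8) = (y - 4)*(y + 2)*(y + 2)
(3) = (m + 3)*(m^2 - 5*m + 6) = (m - 2)*(m + 3)*(m - 3)
(4) = (l - 4)*(l^2 + 3*l) = (l - 4)*(l + 3)*(l)
(5) = (v - 5)*(v + 3)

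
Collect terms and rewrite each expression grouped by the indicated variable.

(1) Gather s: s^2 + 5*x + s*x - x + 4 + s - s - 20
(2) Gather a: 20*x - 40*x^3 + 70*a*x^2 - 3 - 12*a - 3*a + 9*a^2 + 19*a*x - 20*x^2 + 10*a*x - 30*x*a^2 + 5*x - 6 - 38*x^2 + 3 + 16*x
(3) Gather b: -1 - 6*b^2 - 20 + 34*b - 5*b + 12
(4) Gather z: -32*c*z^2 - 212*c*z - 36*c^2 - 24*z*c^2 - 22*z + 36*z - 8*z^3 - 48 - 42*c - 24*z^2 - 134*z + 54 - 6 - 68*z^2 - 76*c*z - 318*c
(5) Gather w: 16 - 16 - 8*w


(1) = s^2 + s*x + 4*x - 16
(2) = a^2*(9 - 30*x) + a*(70*x^2 + 29*x - 15) - 40*x^3 - 58*x^2 + 41*x - 6
(3) = -6*b^2 + 29*b - 9
(4) = -36*c^2 - 360*c - 8*z^3 + z^2*(-32*c - 92) + z*(-24*c^2 - 288*c - 120)
(5) = -8*w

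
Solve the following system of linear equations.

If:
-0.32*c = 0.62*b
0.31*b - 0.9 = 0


Then:
b = 2.90
c = -5.62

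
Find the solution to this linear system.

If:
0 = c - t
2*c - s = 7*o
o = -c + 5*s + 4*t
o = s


Then:
c = 0
o = 0
s = 0
t = 0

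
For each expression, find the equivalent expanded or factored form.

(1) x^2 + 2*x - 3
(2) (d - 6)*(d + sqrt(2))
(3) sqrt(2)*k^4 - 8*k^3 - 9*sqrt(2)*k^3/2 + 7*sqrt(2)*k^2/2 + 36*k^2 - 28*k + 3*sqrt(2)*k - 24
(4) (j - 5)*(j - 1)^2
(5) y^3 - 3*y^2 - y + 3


(1) = (x - 1)*(x + 3)
(2) = d^2 - 6*d + sqrt(2)*d - 6*sqrt(2)
(3) = (k - 3)*(k - 2)*(k - 4*sqrt(2))*(sqrt(2)*k + sqrt(2)/2)
(4) = j^3 - 7*j^2 + 11*j - 5
(5) = (y - 3)*(y - 1)*(y + 1)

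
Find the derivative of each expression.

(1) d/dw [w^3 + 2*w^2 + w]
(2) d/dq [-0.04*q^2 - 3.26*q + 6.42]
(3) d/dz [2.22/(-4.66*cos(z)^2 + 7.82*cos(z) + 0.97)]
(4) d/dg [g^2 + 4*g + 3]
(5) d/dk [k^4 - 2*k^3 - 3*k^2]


(1) = 3*w^2 + 4*w + 1
(2) = -0.08*q - 3.26
(3) = (17.3604 - 20.6904*cos(z))*sin(z)/(-4.66*cos(z)^2 + 7.82*cos(z) + 0.97)^2
(4) = 2*g + 4
(5) = 2*k*(2*k^2 - 3*k - 3)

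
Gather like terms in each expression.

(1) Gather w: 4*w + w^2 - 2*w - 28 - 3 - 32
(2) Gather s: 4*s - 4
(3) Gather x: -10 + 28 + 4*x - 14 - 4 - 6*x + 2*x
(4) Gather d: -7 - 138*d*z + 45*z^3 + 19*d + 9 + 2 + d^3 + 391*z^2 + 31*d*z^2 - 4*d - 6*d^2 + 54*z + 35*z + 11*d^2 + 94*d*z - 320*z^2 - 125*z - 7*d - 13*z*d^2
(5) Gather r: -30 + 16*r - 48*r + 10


(1) = w^2 + 2*w - 63
(2) = 4*s - 4
(3) = 0
(4) = d^3 + d^2*(5 - 13*z) + d*(31*z^2 - 44*z + 8) + 45*z^3 + 71*z^2 - 36*z + 4
(5) = -32*r - 20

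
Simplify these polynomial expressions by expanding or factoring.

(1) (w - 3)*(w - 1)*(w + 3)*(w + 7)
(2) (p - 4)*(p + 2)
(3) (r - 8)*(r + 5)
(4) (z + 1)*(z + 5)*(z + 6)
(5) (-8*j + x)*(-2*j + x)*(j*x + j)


(1) = w^4 + 6*w^3 - 16*w^2 - 54*w + 63
(2) = p^2 - 2*p - 8
(3) = r^2 - 3*r - 40
(4) = z^3 + 12*z^2 + 41*z + 30
(5) = 16*j^3*x + 16*j^3 - 10*j^2*x^2 - 10*j^2*x + j*x^3 + j*x^2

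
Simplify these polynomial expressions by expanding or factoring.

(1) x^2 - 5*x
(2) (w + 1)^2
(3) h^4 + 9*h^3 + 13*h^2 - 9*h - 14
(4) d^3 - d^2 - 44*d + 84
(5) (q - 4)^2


(1) = x*(x - 5)
(2) = w^2 + 2*w + 1
(3) = (h - 1)*(h + 1)*(h + 2)*(h + 7)
(4) = (d - 6)*(d - 2)*(d + 7)
(5) = q^2 - 8*q + 16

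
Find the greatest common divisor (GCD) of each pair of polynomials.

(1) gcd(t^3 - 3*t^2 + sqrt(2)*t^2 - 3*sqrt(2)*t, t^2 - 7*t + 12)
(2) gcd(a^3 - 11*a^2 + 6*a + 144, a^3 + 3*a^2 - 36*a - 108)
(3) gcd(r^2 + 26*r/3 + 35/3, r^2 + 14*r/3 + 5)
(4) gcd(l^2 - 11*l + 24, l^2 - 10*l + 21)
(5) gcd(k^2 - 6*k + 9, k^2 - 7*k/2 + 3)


(1) = gcd(t*(t - 3)*(t + sqrt(2)), (t - 4)*(t - 3)) = t - 3
(2) = gcd((a - 8)*(a - 6)*(a + 3), (a - 6)*(a + 3)*(a + 6)) = a^2 - 3*a - 18
(3) = gcd((r + 5/3)*(r + 7), (r + 5/3)*(r + 3)) = r + 5/3
(4) = gcd((l - 8)*(l - 3), (l - 7)*(l - 3)) = l - 3
(5) = gcd((k - 3)^2, (k - 2)*(k - 3/2)) = 1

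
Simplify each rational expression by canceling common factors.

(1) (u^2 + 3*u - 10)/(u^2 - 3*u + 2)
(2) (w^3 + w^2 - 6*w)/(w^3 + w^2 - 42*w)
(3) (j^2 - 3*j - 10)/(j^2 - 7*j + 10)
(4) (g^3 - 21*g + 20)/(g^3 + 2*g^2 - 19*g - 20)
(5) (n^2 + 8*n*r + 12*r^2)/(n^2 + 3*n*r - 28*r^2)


(1) = (u + 5)/(u - 1)
(2) = (w^2 + w - 6)/(w^2 + w - 42)
(3) = (j + 2)/(j - 2)
(4) = (g - 1)/(g + 1)
(5) = (-n^2 - 8*n*r - 12*r^2)/(-n^2 - 3*n*r + 28*r^2)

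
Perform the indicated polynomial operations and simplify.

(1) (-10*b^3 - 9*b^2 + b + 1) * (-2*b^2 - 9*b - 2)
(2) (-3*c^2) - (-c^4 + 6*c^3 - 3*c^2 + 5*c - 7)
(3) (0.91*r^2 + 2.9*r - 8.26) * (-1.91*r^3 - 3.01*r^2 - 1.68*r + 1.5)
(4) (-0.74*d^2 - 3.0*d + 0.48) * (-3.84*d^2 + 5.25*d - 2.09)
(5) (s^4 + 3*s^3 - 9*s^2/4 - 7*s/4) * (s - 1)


(1) = 20*b^5 + 108*b^4 + 99*b^3 + 7*b^2 - 11*b - 2
(2) = c^4 - 6*c^3 - 5*c + 7
(3) = -1.7381*r^5 - 8.2781*r^4 + 5.5188*r^3 + 21.3556*r^2 + 18.2268*r - 12.39
(4) = 2.8416*d^4 + 7.635*d^3 - 16.0466*d^2 + 8.79*d - 1.0032
(5) = s^5 + 2*s^4 - 21*s^3/4 + s^2/2 + 7*s/4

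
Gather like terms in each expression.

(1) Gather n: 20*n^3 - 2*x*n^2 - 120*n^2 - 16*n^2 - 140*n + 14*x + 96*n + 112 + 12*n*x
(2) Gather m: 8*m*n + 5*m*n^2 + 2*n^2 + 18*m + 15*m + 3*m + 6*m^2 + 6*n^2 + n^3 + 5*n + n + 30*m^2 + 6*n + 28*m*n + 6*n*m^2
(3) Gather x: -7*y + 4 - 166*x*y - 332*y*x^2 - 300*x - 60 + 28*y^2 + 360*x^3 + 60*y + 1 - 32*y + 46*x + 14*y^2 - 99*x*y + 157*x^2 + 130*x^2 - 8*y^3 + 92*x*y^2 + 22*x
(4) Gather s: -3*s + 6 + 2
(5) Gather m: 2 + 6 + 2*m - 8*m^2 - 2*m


(1) = 20*n^3 + n^2*(-2*x - 136) + n*(12*x - 44) + 14*x + 112
(2) = m^2*(6*n + 36) + m*(5*n^2 + 36*n + 36) + n^3 + 8*n^2 + 12*n
(3) = 360*x^3 + x^2*(287 - 332*y) + x*(92*y^2 - 265*y - 232) - 8*y^3 + 42*y^2 + 21*y - 55
(4) = 8 - 3*s
(5) = 8 - 8*m^2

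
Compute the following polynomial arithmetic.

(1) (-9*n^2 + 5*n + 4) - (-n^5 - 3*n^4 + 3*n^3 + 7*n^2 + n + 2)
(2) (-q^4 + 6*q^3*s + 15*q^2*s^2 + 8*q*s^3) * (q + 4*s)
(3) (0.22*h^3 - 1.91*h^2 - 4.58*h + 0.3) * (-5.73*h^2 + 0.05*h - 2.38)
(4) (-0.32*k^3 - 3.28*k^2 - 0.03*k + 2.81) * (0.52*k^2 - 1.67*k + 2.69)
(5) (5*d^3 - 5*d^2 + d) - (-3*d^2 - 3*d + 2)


(1) = n^5 + 3*n^4 - 3*n^3 - 16*n^2 + 4*n + 2
(2) = -q^5 + 2*q^4*s + 39*q^3*s^2 + 68*q^2*s^3 + 32*q*s^4
(3) = -1.2606*h^5 + 10.9553*h^4 + 25.6243*h^3 + 2.5978*h^2 + 10.9154*h - 0.714
(4) = -0.1664*k^5 - 1.1712*k^4 + 4.6012*k^3 - 7.3119*k^2 - 4.7734*k + 7.5589
(5) = 5*d^3 - 2*d^2 + 4*d - 2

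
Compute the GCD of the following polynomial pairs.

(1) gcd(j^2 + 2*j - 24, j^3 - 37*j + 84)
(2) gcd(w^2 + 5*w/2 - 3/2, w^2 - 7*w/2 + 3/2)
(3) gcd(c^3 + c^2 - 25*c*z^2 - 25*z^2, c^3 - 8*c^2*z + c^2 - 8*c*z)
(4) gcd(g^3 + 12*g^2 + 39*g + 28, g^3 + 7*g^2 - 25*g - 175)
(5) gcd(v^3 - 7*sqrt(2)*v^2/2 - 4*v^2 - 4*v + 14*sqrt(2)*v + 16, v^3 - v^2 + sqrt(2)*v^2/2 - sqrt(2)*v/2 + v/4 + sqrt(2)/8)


(1) = gcd((j - 4)*(j + 6), (j - 4)*(j - 3)*(j + 7)) = j - 4
(2) = w - 1/2
(3) = c + 1
(4) = g + 7
(5) = gcd((v - 4)*(v - 4*sqrt(2))*(v + sqrt(2)/2), (v - 1/2)^2*(v + sqrt(2)/2)) = v + sqrt(2)/2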